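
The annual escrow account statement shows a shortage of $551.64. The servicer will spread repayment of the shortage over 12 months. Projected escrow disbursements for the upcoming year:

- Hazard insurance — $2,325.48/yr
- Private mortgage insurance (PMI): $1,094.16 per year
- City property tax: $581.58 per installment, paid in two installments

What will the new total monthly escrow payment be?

$427.87

Hazard insurance — $2,325.48 annually
Private mortgage insurance (PMI) — $1,094.16 annually
City property tax — $581.58 × 2 = $1,163.16 annually
Combined annual = $4,582.80
Per month = $4,582.80 ÷ 12 = $381.90
Shortage per month = $551.64 ÷ 12 = $45.97
New monthly escrow = $381.90 + $45.97 = $427.87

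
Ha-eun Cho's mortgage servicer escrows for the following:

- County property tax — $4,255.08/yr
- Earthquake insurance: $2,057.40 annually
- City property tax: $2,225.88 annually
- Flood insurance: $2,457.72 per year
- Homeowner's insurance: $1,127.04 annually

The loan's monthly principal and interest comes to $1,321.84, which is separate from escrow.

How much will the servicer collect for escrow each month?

County property tax — $4,255.08 annually
Earthquake insurance — $2,057.40 annually
City property tax — $2,225.88 annually
Flood insurance — $2,457.72 annually
Homeowner's insurance — $1,127.04 annually
Annual escrow total = $4,255.08 + $2,057.40 + $2,225.88 + $2,457.72 + $1,127.04 = $12,123.12
Per month = $12,123.12 ÷ 12 = $1,010.26

$1,010.26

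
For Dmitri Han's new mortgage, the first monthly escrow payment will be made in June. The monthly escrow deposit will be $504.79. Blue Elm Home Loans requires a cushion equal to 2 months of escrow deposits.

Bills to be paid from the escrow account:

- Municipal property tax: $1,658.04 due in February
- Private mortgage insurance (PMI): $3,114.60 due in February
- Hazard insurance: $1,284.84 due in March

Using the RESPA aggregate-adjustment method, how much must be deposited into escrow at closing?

$2,019.16

Cushion = 2 × $504.79 = $1,009.58
Trial balance (start $0, +$504.79 each month, − disbursements):
  Jun: +$504.79 → $504.79
  Jul: +$504.79 → $1,009.58
  Aug: +$504.79 → $1,514.37
  Sep: +$504.79 → $2,019.16
  Oct: +$504.79 → $2,523.95
  Nov: +$504.79 → $3,028.74
  Dec: +$504.79 → $3,533.53
  Jan: +$504.79 → $4,038.32
  Feb: +$504.79 − $4,772.64 → -$229.53
  Mar: +$504.79 − $1,284.84 → -$1,009.58
  Apr: +$504.79 → -$504.79
  May: +$504.79 → $0.00
Lowest trial balance = -$1,009.58 (Mar)
Initial deposit = cushion − low point = $1,009.58 − (-$1,009.58) = $2,019.16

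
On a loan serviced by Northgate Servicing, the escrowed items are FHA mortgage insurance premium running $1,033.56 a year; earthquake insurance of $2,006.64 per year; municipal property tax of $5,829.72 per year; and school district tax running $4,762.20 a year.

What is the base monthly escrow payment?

FHA mortgage insurance premium = $1,033.56
Earthquake insurance = $2,006.64
Municipal property tax = $5,829.72
School district tax = $4,762.20
Yearly total = $13,632.12
Monthly = $13,632.12 / 12 = $1,136.01

$1,136.01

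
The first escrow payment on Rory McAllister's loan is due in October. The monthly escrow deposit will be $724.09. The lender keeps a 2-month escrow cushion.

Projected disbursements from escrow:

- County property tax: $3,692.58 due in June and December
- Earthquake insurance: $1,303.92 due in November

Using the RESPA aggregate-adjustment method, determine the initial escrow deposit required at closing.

$4,272.41

Cushion = 2 × $724.09 = $1,448.18
Trial balance (start $0, +$724.09 each month, − disbursements):
  Oct: +$724.09 → $724.09
  Nov: +$724.09 − $1,303.92 → $144.26
  Dec: +$724.09 − $3,692.58 → -$2,824.23
  Jan: +$724.09 → -$2,100.14
  Feb: +$724.09 → -$1,376.05
  Mar: +$724.09 → -$651.96
  Apr: +$724.09 → $72.13
  May: +$724.09 → $796.22
  Jun: +$724.09 − $3,692.58 → -$2,172.27
  Jul: +$724.09 → -$1,448.18
  Aug: +$724.09 → -$724.09
  Sep: +$724.09 → $0.00
Lowest trial balance = -$2,824.23 (Dec)
Initial deposit = cushion − low point = $1,448.18 − (-$2,824.23) = $4,272.41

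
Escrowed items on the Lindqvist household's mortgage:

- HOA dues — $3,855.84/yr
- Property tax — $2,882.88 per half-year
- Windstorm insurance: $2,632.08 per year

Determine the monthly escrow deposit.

$1,021.14

HOA dues — $3,855.84 annually
Property tax — $2,882.88 × 2 = $5,765.76 annually
Windstorm insurance — $2,632.08 annually
Yearly total = $12,253.68
Monthly = $12,253.68 ÷ 12 = $1,021.14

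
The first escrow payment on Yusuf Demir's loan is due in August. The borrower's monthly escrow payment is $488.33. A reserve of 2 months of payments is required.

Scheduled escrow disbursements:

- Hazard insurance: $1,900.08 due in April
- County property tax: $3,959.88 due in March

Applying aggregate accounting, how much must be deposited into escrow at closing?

$2,441.65

Cushion = 2 × $488.33 = $976.66
Trial balance (start $0, +$488.33 each month, − disbursements):
  Aug: +$488.33 → $488.33
  Sep: +$488.33 → $976.66
  Oct: +$488.33 → $1,464.99
  Nov: +$488.33 → $1,953.32
  Dec: +$488.33 → $2,441.65
  Jan: +$488.33 → $2,929.98
  Feb: +$488.33 → $3,418.31
  Mar: +$488.33 − $3,959.88 → -$53.24
  Apr: +$488.33 − $1,900.08 → -$1,464.99
  May: +$488.33 → -$976.66
  Jun: +$488.33 → -$488.33
  Jul: +$488.33 → $0.00
Lowest trial balance = -$1,464.99 (Apr)
Initial deposit = cushion − low point = $976.66 − (-$1,464.99) = $2,441.65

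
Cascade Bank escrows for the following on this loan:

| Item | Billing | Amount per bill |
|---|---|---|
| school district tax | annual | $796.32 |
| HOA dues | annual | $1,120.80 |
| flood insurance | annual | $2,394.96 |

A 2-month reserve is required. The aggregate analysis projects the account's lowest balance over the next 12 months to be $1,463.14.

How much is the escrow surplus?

$744.46

School district tax — $796.32 per year
HOA dues — $1,120.80 per year
Flood insurance — $2,394.96 per year
Total annual escrow = $796.32 + $1,120.80 + $2,394.96 = $4,312.08
Monthly escrow = $4,312.08 / 12 = $359.34
Required reserve = 2 × $359.34 = $718.68
Excess over cushion: $1,463.14 − $718.68 = $744.46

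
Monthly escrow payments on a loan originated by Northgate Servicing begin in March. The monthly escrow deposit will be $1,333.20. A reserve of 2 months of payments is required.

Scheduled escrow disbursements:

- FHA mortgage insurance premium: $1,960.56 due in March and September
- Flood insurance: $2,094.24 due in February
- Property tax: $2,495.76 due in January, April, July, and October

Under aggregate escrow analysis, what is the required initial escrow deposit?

Cushion = 2 × $1,333.20 = $2,666.40
Trial balance (start $0, +$1,333.20 each month, − disbursements):
  Mar: +$1,333.20 − $1,960.56 → -$627.36
  Apr: +$1,333.20 − $2,495.76 → -$1,789.92
  May: +$1,333.20 → -$456.72
  Jun: +$1,333.20 → $876.48
  Jul: +$1,333.20 − $2,495.76 → -$286.08
  Aug: +$1,333.20 → $1,047.12
  Sep: +$1,333.20 − $1,960.56 → $419.76
  Oct: +$1,333.20 − $2,495.76 → -$742.80
  Nov: +$1,333.20 → $590.40
  Dec: +$1,333.20 → $1,923.60
  Jan: +$1,333.20 − $2,495.76 → $761.04
  Feb: +$1,333.20 − $2,094.24 → $0.00
Lowest trial balance = -$1,789.92 (Apr)
Initial deposit = cushion − low point = $2,666.40 − (-$1,789.92) = $4,456.32

$4,456.32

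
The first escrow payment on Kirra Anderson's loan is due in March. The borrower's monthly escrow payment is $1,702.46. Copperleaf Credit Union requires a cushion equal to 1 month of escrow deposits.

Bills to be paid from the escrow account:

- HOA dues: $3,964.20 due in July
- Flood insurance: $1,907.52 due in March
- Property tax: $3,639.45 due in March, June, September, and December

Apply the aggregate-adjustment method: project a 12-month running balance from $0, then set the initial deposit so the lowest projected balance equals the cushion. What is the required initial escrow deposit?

$6,575.31

Cushion = 1 × $1,702.46 = $1,702.46
Trial balance (start $0, +$1,702.46 each month, − disbursements):
  Mar: +$1,702.46 − $5,546.97 → -$3,844.51
  Apr: +$1,702.46 → -$2,142.05
  May: +$1,702.46 → -$439.59
  Jun: +$1,702.46 − $3,639.45 → -$2,376.58
  Jul: +$1,702.46 − $3,964.20 → -$4,638.32
  Aug: +$1,702.46 → -$2,935.86
  Sep: +$1,702.46 − $3,639.45 → -$4,872.85
  Oct: +$1,702.46 → -$3,170.39
  Nov: +$1,702.46 → -$1,467.93
  Dec: +$1,702.46 − $3,639.45 → -$3,404.92
  Jan: +$1,702.46 → -$1,702.46
  Feb: +$1,702.46 → $0.00
Lowest trial balance = -$4,872.85 (Sep)
Initial deposit = cushion − low point = $1,702.46 − (-$4,872.85) = $6,575.31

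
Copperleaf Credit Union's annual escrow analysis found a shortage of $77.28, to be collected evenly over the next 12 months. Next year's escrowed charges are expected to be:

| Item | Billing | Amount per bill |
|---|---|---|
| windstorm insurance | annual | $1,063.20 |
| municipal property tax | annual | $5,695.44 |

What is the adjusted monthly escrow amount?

$569.66

Windstorm insurance — $1,063.20/yr
Municipal property tax — $5,695.44/yr
Yearly total = $6,758.64
Per month = $6,758.64 / 12 = $563.22
Shortage spread = $77.28 / 12 = $6.44/mo
Adjusted monthly = $563.22 + $6.44 = $569.66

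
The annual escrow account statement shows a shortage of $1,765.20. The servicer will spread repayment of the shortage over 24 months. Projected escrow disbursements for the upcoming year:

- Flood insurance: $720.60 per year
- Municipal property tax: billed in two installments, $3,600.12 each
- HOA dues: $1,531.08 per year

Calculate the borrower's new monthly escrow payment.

Flood insurance — $720.60/yr
Municipal property tax — $3,600.12 × 2 = $7,200.24/yr
HOA dues — $1,531.08/yr
Total annual escrow = $9,451.92
Base monthly escrow = $9,451.92 / 12 = $787.66
Monthly shortage recovery: $1,765.20 / 24 = $73.55
New monthly escrow = $787.66 + $73.55 = $861.21

$861.21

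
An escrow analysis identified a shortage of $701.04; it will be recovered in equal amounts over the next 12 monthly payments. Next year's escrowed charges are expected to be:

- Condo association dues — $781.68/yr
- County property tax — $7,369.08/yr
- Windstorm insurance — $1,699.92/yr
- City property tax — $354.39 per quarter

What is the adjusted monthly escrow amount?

Condo association dues = $781.68/yr
County property tax = $7,369.08/yr
Windstorm insurance = $1,699.92/yr
City property tax = $354.39 × 4 = $1,417.56/yr
Total annual escrow = $11,268.24
Monthly escrow = $11,268.24 / 12 = $939.02
Shortage spread = $701.04 ÷ 12 = $58.42/mo
New monthly escrow = $939.02 + $58.42 = $997.44

$997.44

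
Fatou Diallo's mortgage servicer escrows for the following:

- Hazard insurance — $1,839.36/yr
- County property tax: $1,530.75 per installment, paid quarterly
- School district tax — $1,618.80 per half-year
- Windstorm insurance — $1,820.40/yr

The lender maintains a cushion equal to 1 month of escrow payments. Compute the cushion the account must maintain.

Hazard insurance = $1,839.36/yr
County property tax = $1,530.75 × 4 = $6,123.00/yr
School district tax = $1,618.80 × 2 = $3,237.60/yr
Windstorm insurance = $1,820.40/yr
Total per year = $1,839.36 + $6,123.00 + $3,237.60 + $1,820.40 = $13,020.36
Per month = $13,020.36 ÷ 12 = $1,085.03
Cushion = 1 × $1,085.03 = $1,085.03

$1,085.03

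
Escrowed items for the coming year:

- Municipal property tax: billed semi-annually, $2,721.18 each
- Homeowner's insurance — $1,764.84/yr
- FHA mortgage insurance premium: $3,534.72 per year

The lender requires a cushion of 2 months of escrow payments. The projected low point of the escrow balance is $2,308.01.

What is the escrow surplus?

Municipal property tax — $2,721.18 × 2 = $5,442.36 annually
Homeowner's insurance — $1,764.84 annually
FHA mortgage insurance premium — $3,534.72 annually
Total annual escrow = $10,741.92
Monthly escrow = $10,741.92 / 12 = $895.16
Required cushion = 2 × $895.16 = $1,790.32
Excess over cushion: $2,308.01 − $1,790.32 = $517.69

$517.69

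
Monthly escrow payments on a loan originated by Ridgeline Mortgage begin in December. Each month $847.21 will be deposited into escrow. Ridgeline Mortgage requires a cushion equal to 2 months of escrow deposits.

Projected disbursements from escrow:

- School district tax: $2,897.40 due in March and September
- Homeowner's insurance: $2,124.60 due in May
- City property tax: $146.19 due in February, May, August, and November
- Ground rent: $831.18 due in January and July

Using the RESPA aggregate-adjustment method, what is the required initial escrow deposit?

$3,242.65

Cushion = 2 × $847.21 = $1,694.42
Trial balance (start $0, +$847.21 each month, − disbursements):
  Dec: +$847.21 → $847.21
  Jan: +$847.21 − $831.18 → $863.24
  Feb: +$847.21 − $146.19 → $1,564.26
  Mar: +$847.21 − $2,897.40 → -$485.93
  Apr: +$847.21 → $361.28
  May: +$847.21 − $2,270.79 → -$1,062.30
  Jun: +$847.21 → -$215.09
  Jul: +$847.21 − $831.18 → -$199.06
  Aug: +$847.21 − $146.19 → $501.96
  Sep: +$847.21 − $2,897.40 → -$1,548.23
  Oct: +$847.21 → -$701.02
  Nov: +$847.21 − $146.19 → $0.00
Lowest trial balance = -$1,548.23 (Sep)
Initial deposit = cushion − low point = $1,694.42 − (-$1,548.23) = $3,242.65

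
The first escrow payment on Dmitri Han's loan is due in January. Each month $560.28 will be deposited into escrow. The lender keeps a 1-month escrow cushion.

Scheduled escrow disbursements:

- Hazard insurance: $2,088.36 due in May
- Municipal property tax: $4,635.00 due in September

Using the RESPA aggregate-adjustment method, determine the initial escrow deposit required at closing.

$2,241.12

Cushion = 1 × $560.28 = $560.28
Trial balance (start $0, +$560.28 each month, − disbursements):
  Jan: +$560.28 → $560.28
  Feb: +$560.28 → $1,120.56
  Mar: +$560.28 → $1,680.84
  Apr: +$560.28 → $2,241.12
  May: +$560.28 − $2,088.36 → $713.04
  Jun: +$560.28 → $1,273.32
  Jul: +$560.28 → $1,833.60
  Aug: +$560.28 → $2,393.88
  Sep: +$560.28 − $4,635.00 → -$1,680.84
  Oct: +$560.28 → -$1,120.56
  Nov: +$560.28 → -$560.28
  Dec: +$560.28 → $0.00
Lowest trial balance = -$1,680.84 (Sep)
Initial deposit = cushion − low point = $560.28 − (-$1,680.84) = $2,241.12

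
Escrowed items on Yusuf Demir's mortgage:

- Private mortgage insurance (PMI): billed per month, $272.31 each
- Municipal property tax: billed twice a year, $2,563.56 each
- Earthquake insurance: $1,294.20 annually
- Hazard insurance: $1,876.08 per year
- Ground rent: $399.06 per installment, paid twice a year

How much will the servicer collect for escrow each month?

Private mortgage insurance (PMI) = $272.31 × 12 = $3,267.72 per year
Municipal property tax = $2,563.56 × 2 = $5,127.12 per year
Earthquake insurance = $1,294.20 per year
Hazard insurance = $1,876.08 per year
Ground rent = $399.06 × 2 = $798.12 per year
Total per year = $3,267.72 + $5,127.12 + $1,294.20 + $1,876.08 + $798.12 = $12,363.24
Monthly escrow = $12,363.24 / 12 = $1,030.27

$1,030.27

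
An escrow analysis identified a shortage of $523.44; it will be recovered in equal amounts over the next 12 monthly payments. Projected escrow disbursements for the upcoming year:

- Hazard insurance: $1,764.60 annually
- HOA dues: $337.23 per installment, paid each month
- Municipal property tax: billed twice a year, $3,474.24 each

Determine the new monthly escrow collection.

Hazard insurance: $1,764.60
HOA dues: $337.23 × 12 = $4,046.76
Municipal property tax: $3,474.24 × 2 = $6,948.48
Total per year = $1,764.60 + $4,046.76 + $6,948.48 = $12,759.84
Base monthly escrow = $12,759.84 ÷ 12 = $1,063.32
Monthly shortage recovery: $523.44 / 12 = $43.62
New monthly escrow = $1,063.32 + $43.62 = $1,106.94

$1,106.94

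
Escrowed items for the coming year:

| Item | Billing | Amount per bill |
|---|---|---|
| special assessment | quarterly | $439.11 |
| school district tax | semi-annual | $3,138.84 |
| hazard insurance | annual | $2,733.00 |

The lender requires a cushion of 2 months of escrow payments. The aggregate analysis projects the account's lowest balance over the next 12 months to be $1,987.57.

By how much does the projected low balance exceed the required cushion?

$193.05

Special assessment — $439.11 × 4 = $1,756.44/yr
School district tax — $3,138.84 × 2 = $6,277.68/yr
Hazard insurance — $2,733.00/yr
Yearly total = $1,756.44 + $6,277.68 + $2,733.00 = $10,767.12
Monthly escrow = $10,767.12 / 12 = $897.26
Required reserve = 2 × $897.26 = $1,794.52
Excess over cushion: $1,987.57 − $1,794.52 = $193.05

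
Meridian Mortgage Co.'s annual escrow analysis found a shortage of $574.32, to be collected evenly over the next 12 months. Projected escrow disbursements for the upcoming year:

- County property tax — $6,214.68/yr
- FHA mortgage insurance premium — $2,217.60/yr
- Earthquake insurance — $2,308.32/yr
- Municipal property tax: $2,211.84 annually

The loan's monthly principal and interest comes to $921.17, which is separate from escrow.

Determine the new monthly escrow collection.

$1,127.23

County property tax: $6,214.68 annually
FHA mortgage insurance premium: $2,217.60 annually
Earthquake insurance: $2,308.32 annually
Municipal property tax: $2,211.84 annually
Combined annual = $6,214.68 + $2,217.60 + $2,308.32 + $2,211.84 = $12,952.44
Monthly escrow = $12,952.44 ÷ 12 = $1,079.37
Shortage spread = $574.32 ÷ 12 = $47.86/mo
New monthly escrow = $1,079.37 + $47.86 = $1,127.23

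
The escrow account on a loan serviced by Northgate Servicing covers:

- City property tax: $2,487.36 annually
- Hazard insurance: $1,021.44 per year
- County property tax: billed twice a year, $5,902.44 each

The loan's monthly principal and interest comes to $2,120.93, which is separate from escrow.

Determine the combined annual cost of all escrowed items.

City property tax: $2,487.36
Hazard insurance: $1,021.44
County property tax: $5,902.44 × 2 = $11,804.88
Total annual escrow = $2,487.36 + $1,021.44 + $11,804.88 = $15,313.68

$15,313.68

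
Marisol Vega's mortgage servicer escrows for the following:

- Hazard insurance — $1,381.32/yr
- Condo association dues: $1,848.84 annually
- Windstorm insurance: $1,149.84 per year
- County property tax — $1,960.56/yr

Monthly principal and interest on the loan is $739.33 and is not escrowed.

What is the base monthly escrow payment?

$528.38

Hazard insurance — $1,381.32
Condo association dues — $1,848.84
Windstorm insurance — $1,149.84
County property tax — $1,960.56
Yearly total = $1,381.32 + $1,848.84 + $1,149.84 + $1,960.56 = $6,340.56
Base monthly escrow = $6,340.56 / 12 = $528.38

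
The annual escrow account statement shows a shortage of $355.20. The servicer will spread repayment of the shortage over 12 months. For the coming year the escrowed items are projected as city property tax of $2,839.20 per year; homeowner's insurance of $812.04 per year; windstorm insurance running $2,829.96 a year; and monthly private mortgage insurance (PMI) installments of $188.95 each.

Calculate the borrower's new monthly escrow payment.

City property tax = $2,839.20 annually
Homeowner's insurance = $812.04 annually
Windstorm insurance = $2,829.96 annually
Private mortgage insurance (PMI) = $188.95 × 12 = $2,267.40 annually
Combined annual = $2,839.20 + $812.04 + $2,829.96 + $2,267.40 = $8,748.60
Monthly escrow = $8,748.60 ÷ 12 = $729.05
Shortage per month = $355.20 ÷ 12 = $29.60
New monthly escrow = $729.05 + $29.60 = $758.65

$758.65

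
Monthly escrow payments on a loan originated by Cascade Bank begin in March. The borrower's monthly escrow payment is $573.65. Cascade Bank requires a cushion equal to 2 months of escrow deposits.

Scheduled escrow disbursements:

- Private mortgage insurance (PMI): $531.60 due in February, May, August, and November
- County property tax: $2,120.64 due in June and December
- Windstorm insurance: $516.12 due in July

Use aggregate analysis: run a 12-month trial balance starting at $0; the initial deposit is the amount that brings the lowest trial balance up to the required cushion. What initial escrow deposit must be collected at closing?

$1,763.00

Cushion = 2 × $573.65 = $1,147.30
Trial balance (start $0, +$573.65 each month, − disbursements):
  Mar: +$573.65 → $573.65
  Apr: +$573.65 → $1,147.30
  May: +$573.65 − $531.60 → $1,189.35
  Jun: +$573.65 − $2,120.64 → -$357.64
  Jul: +$573.65 − $516.12 → -$300.11
  Aug: +$573.65 − $531.60 → -$258.06
  Sep: +$573.65 → $315.59
  Oct: +$573.65 → $889.24
  Nov: +$573.65 − $531.60 → $931.29
  Dec: +$573.65 − $2,120.64 → -$615.70
  Jan: +$573.65 → -$42.05
  Feb: +$573.65 − $531.60 → $0.00
Lowest trial balance = -$615.70 (Dec)
Initial deposit = cushion − low point = $1,147.30 − (-$615.70) = $1,763.00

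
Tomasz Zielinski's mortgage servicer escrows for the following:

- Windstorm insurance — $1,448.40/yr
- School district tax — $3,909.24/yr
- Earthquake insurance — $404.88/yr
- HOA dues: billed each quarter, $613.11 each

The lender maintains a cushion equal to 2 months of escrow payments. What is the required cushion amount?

Windstorm insurance — $1,448.40 annually
School district tax — $3,909.24 annually
Earthquake insurance — $404.88 annually
HOA dues — $613.11 × 4 = $2,452.44 annually
Total annual escrow = $8,214.96
Per month = $8,214.96 ÷ 12 = $684.58
Reserve = 2 × $684.58 = $1,369.16

$1,369.16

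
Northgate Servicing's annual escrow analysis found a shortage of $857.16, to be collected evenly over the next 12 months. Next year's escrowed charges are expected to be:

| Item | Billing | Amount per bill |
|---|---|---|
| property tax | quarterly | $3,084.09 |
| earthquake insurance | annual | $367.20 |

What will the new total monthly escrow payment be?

$1,130.06

Property tax: $3,084.09 × 4 = $12,336.36 per year
Earthquake insurance: $367.20 per year
Total per year = $12,703.56
Monthly = $12,703.56 ÷ 12 = $1,058.63
Shortage per month = $857.16 / 12 = $71.43
Adjusted monthly = $1,058.63 + $71.43 = $1,130.06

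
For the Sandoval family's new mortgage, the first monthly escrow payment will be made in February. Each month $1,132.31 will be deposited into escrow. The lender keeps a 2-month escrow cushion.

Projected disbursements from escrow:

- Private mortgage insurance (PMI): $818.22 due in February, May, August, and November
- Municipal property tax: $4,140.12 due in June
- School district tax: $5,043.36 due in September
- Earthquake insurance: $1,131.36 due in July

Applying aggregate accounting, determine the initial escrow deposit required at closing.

Cushion = 2 × $1,132.31 = $2,264.62
Trial balance (start $0, +$1,132.31 each month, − disbursements):
  Feb: +$1,132.31 − $818.22 → $314.09
  Mar: +$1,132.31 → $1,446.40
  Apr: +$1,132.31 → $2,578.71
  May: +$1,132.31 − $818.22 → $2,892.80
  Jun: +$1,132.31 − $4,140.12 → -$115.01
  Jul: +$1,132.31 − $1,131.36 → -$114.06
  Aug: +$1,132.31 − $818.22 → $200.03
  Sep: +$1,132.31 − $5,043.36 → -$3,711.02
  Oct: +$1,132.31 → -$2,578.71
  Nov: +$1,132.31 − $818.22 → -$2,264.62
  Dec: +$1,132.31 → -$1,132.31
  Jan: +$1,132.31 → $0.00
Lowest trial balance = -$3,711.02 (Sep)
Initial deposit = cushion − low point = $2,264.62 − (-$3,711.02) = $5,975.64

$5,975.64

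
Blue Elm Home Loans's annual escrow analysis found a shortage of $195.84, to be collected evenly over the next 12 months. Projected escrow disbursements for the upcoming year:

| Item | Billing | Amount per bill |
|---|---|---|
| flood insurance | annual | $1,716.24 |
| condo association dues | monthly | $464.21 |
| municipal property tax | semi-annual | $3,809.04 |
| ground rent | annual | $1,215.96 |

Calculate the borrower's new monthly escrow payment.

Flood insurance — $1,716.24/yr
Condo association dues — $464.21 × 12 = $5,570.52/yr
Municipal property tax — $3,809.04 × 2 = $7,618.08/yr
Ground rent — $1,215.96/yr
Total per year = $1,716.24 + $5,570.52 + $7,618.08 + $1,215.96 = $16,120.80
Per month = $16,120.80 / 12 = $1,343.40
Shortage spread = $195.84 ÷ 12 = $16.32/mo
Adjusted monthly = $1,343.40 + $16.32 = $1,359.72

$1,359.72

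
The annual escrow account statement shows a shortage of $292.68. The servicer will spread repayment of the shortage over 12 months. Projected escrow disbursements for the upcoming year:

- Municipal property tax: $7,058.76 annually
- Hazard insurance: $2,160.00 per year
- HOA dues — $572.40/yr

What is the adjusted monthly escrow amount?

Municipal property tax — $7,058.76
Hazard insurance — $2,160.00
HOA dues — $572.40
Annual escrow total = $7,058.76 + $2,160.00 + $572.40 = $9,791.16
Per month = $9,791.16 / 12 = $815.93
Shortage spread = $292.68 / 12 = $24.39/mo
New monthly escrow = $815.93 + $24.39 = $840.32

$840.32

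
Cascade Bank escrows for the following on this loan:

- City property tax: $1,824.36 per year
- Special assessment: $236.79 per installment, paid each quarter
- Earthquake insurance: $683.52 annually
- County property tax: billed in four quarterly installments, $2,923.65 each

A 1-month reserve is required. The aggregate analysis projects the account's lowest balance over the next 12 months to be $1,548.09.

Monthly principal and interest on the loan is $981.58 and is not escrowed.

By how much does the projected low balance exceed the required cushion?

City property tax: $1,824.36 annually
Special assessment: $236.79 × 4 = $947.16 annually
Earthquake insurance: $683.52 annually
County property tax: $2,923.65 × 4 = $11,694.60 annually
Yearly total = $1,824.36 + $947.16 + $683.52 + $11,694.60 = $15,149.64
Base monthly escrow = $15,149.64 / 12 = $1,262.47
Cushion = 1 × $1,262.47 = $1,262.47
Excess over cushion: $1,548.09 − $1,262.47 = $285.62

$285.62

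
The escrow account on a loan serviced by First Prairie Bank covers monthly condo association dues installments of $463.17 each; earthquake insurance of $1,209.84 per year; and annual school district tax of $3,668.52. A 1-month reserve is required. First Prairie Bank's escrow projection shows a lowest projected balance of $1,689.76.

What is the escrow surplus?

Condo association dues = $463.17 × 12 = $5,558.04/yr
Earthquake insurance = $1,209.84/yr
School district tax = $3,668.52/yr
Yearly total = $5,558.04 + $1,209.84 + $3,668.52 = $10,436.40
Base monthly escrow = $10,436.40 ÷ 12 = $869.70
Required reserve = 1 × $869.70 = $869.70
Excess over cushion: $1,689.76 − $869.70 = $820.06

$820.06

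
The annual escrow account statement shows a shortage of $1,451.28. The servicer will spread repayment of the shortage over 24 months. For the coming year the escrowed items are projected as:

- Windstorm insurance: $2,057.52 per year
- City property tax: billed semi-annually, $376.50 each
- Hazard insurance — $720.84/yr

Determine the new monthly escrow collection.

Windstorm insurance — $2,057.52 annually
City property tax — $376.50 × 2 = $753.00 annually
Hazard insurance — $720.84 annually
Combined annual = $2,057.52 + $753.00 + $720.84 = $3,531.36
Monthly escrow = $3,531.36 ÷ 12 = $294.28
Monthly shortage recovery: $1,451.28 ÷ 24 = $60.47
Adjusted monthly = $294.28 + $60.47 = $354.75

$354.75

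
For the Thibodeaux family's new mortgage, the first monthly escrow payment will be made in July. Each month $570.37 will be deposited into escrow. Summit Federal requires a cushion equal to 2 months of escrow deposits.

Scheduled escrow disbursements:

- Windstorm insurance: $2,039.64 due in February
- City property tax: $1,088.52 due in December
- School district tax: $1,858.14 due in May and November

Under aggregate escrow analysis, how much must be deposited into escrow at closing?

$1,711.11

Cushion = 2 × $570.37 = $1,140.74
Trial balance (start $0, +$570.37 each month, − disbursements):
  Jul: +$570.37 → $570.37
  Aug: +$570.37 → $1,140.74
  Sep: +$570.37 → $1,711.11
  Oct: +$570.37 → $2,281.48
  Nov: +$570.37 − $1,858.14 → $993.71
  Dec: +$570.37 − $1,088.52 → $475.56
  Jan: +$570.37 → $1,045.93
  Feb: +$570.37 − $2,039.64 → -$423.34
  Mar: +$570.37 → $147.03
  Apr: +$570.37 → $717.40
  May: +$570.37 − $1,858.14 → -$570.37
  Jun: +$570.37 → $0.00
Lowest trial balance = -$570.37 (May)
Initial deposit = cushion − low point = $1,140.74 − (-$570.37) = $1,711.11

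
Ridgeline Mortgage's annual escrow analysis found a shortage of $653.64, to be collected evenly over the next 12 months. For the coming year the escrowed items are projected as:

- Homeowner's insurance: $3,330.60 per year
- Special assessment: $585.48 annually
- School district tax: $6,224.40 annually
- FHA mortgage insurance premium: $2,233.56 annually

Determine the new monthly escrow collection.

$1,085.64

Homeowner's insurance: $3,330.60
Special assessment: $585.48
School district tax: $6,224.40
FHA mortgage insurance premium: $2,233.56
Total annual escrow = $12,374.04
Monthly = $12,374.04 ÷ 12 = $1,031.17
Shortage per month = $653.64 / 12 = $54.47
Adjusted monthly = $1,031.17 + $54.47 = $1,085.64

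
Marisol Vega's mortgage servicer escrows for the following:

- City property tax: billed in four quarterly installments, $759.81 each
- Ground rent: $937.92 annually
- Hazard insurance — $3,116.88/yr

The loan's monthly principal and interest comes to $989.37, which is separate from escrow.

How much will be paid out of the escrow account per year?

City property tax: $759.81 × 4 = $3,039.24 annually
Ground rent: $937.92 annually
Hazard insurance: $3,116.88 annually
Annual escrow total = $3,039.24 + $937.92 + $3,116.88 = $7,094.04

$7,094.04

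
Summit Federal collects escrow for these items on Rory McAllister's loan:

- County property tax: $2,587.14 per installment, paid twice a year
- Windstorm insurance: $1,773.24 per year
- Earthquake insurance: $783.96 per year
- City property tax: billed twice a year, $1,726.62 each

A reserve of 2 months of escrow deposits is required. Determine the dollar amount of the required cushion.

$1,864.12

County property tax = $2,587.14 × 2 = $5,174.28/yr
Windstorm insurance = $1,773.24/yr
Earthquake insurance = $783.96/yr
City property tax = $1,726.62 × 2 = $3,453.24/yr
Yearly total = $11,184.72
Monthly = $11,184.72 / 12 = $932.06
Reserve = 2 × $932.06 = $1,864.12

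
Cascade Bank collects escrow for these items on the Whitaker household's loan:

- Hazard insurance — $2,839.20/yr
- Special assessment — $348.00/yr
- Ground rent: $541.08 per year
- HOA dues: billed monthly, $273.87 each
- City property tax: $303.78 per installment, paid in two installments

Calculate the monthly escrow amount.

$635.19

Hazard insurance: $2,839.20/yr
Special assessment: $348.00/yr
Ground rent: $541.08/yr
HOA dues: $273.87 × 12 = $3,286.44/yr
City property tax: $303.78 × 2 = $607.56/yr
Total per year = $2,839.20 + $348.00 + $541.08 + $3,286.44 + $607.56 = $7,622.28
Base monthly escrow = $7,622.28 ÷ 12 = $635.19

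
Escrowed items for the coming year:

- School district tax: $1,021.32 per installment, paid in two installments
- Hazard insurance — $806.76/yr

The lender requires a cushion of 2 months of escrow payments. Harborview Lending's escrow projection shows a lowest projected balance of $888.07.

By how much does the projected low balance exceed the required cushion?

$413.17

School district tax: $1,021.32 × 2 = $2,042.64 annually
Hazard insurance: $806.76 annually
Annual escrow total = $2,042.64 + $806.76 = $2,849.40
Monthly = $2,849.40 ÷ 12 = $237.45
Required cushion = 2 × $237.45 = $474.90
Excess over cushion: $888.07 − $474.90 = $413.17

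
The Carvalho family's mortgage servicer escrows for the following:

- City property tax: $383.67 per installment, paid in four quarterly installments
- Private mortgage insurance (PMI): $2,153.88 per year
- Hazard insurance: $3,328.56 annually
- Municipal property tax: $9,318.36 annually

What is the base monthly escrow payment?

$1,361.29

City property tax: $383.67 × 4 = $1,534.68
Private mortgage insurance (PMI): $2,153.88
Hazard insurance: $3,328.56
Municipal property tax: $9,318.36
Total per year = $1,534.68 + $2,153.88 + $3,328.56 + $9,318.36 = $16,335.48
Monthly escrow = $16,335.48 / 12 = $1,361.29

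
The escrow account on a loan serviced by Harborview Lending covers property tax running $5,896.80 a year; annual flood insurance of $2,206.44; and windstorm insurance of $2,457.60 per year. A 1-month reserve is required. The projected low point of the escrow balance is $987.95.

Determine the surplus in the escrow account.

$107.88

Property tax — $5,896.80 annually
Flood insurance — $2,206.44 annually
Windstorm insurance — $2,457.60 annually
Total annual escrow = $10,560.84
Per month = $10,560.84 ÷ 12 = $880.07
Required reserve = 1 × $880.07 = $880.07
Surplus = $987.95 − $880.07 = $107.88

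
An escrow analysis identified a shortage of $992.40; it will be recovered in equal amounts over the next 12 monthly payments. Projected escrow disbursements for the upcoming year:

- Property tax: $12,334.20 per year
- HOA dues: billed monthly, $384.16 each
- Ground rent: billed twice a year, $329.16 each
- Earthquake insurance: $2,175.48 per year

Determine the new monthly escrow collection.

Property tax — $12,334.20/yr
HOA dues — $384.16 × 12 = $4,609.92/yr
Ground rent — $329.16 × 2 = $658.32/yr
Earthquake insurance — $2,175.48/yr
Yearly total = $12,334.20 + $4,609.92 + $658.32 + $2,175.48 = $19,777.92
Monthly escrow = $19,777.92 ÷ 12 = $1,648.16
Monthly shortage recovery: $992.40 ÷ 12 = $82.70
New monthly escrow = $1,648.16 + $82.70 = $1,730.86

$1,730.86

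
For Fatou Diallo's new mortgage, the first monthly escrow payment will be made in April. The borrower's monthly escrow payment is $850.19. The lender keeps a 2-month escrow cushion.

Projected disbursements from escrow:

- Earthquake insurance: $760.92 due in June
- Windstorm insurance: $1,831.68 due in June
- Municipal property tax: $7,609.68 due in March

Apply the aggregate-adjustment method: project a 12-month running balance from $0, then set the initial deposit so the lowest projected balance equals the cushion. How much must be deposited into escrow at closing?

$1,742.41

Cushion = 2 × $850.19 = $1,700.38
Trial balance (start $0, +$850.19 each month, − disbursements):
  Apr: +$850.19 → $850.19
  May: +$850.19 → $1,700.38
  Jun: +$850.19 − $2,592.60 → -$42.03
  Jul: +$850.19 → $808.16
  Aug: +$850.19 → $1,658.35
  Sep: +$850.19 → $2,508.54
  Oct: +$850.19 → $3,358.73
  Nov: +$850.19 → $4,208.92
  Dec: +$850.19 → $5,059.11
  Jan: +$850.19 → $5,909.30
  Feb: +$850.19 → $6,759.49
  Mar: +$850.19 − $7,609.68 → $0.00
Lowest trial balance = -$42.03 (Jun)
Initial deposit = cushion − low point = $1,700.38 − (-$42.03) = $1,742.41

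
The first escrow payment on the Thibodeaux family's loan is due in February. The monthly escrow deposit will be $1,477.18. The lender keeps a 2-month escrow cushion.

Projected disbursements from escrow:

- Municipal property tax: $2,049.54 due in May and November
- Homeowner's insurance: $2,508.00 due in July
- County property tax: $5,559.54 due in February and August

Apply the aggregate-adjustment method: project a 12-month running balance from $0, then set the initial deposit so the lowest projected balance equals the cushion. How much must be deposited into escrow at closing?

$8,290.72

Cushion = 2 × $1,477.18 = $2,954.36
Trial balance (start $0, +$1,477.18 each month, − disbursements):
  Feb: +$1,477.18 − $5,559.54 → -$4,082.36
  Mar: +$1,477.18 → -$2,605.18
  Apr: +$1,477.18 → -$1,128.00
  May: +$1,477.18 − $2,049.54 → -$1,700.36
  Jun: +$1,477.18 → -$223.18
  Jul: +$1,477.18 − $2,508.00 → -$1,254.00
  Aug: +$1,477.18 − $5,559.54 → -$5,336.36
  Sep: +$1,477.18 → -$3,859.18
  Oct: +$1,477.18 → -$2,382.00
  Nov: +$1,477.18 − $2,049.54 → -$2,954.36
  Dec: +$1,477.18 → -$1,477.18
  Jan: +$1,477.18 → $0.00
Lowest trial balance = -$5,336.36 (Aug)
Initial deposit = cushion − low point = $2,954.36 − (-$5,336.36) = $8,290.72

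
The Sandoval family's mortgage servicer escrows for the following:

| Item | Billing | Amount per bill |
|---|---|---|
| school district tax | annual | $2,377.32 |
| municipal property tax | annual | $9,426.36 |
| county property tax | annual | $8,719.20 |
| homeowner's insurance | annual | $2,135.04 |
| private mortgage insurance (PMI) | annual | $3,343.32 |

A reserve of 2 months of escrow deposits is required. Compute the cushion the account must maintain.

$4,333.54

School district tax: $2,377.32/yr
Municipal property tax: $9,426.36/yr
County property tax: $8,719.20/yr
Homeowner's insurance: $2,135.04/yr
Private mortgage insurance (PMI): $3,343.32/yr
Annual escrow total = $26,001.24
Monthly escrow = $26,001.24 ÷ 12 = $2,166.77
Reserve = 2 × $2,166.77 = $4,333.54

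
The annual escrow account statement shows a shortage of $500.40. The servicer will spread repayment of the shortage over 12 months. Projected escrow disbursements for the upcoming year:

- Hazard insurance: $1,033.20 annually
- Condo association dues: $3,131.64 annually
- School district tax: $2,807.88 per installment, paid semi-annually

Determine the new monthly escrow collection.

Hazard insurance = $1,033.20 annually
Condo association dues = $3,131.64 annually
School district tax = $2,807.88 × 2 = $5,615.76 annually
Yearly total = $9,780.60
Monthly = $9,780.60 ÷ 12 = $815.05
Monthly shortage recovery: $500.40 ÷ 12 = $41.70
New monthly escrow = $815.05 + $41.70 = $856.75

$856.75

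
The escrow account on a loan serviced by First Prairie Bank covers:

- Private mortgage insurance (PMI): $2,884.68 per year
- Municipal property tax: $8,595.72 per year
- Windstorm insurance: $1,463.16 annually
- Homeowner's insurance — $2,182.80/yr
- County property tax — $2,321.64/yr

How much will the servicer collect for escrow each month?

Private mortgage insurance (PMI) = $2,884.68
Municipal property tax = $8,595.72
Windstorm insurance = $1,463.16
Homeowner's insurance = $2,182.80
County property tax = $2,321.64
Yearly total = $17,448.00
Base monthly escrow = $17,448.00 / 12 = $1,454.00

$1,454.00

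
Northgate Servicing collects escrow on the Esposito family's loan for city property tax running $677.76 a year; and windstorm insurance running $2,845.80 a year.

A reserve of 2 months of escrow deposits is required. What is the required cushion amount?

City property tax: $677.76 per year
Windstorm insurance: $2,845.80 per year
Combined annual = $677.76 + $2,845.80 = $3,523.56
Monthly escrow = $3,523.56 / 12 = $293.63
Required cushion = 2 × $293.63 = $587.26

$587.26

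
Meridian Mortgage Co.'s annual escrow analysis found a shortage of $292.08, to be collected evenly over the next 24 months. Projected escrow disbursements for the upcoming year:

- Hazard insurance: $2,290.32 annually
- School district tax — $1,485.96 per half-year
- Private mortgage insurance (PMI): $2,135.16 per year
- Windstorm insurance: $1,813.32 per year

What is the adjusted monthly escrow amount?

Hazard insurance = $2,290.32
School district tax = $1,485.96 × 2 = $2,971.92
Private mortgage insurance (PMI) = $2,135.16
Windstorm insurance = $1,813.32
Annual escrow total = $9,210.72
Per month = $9,210.72 / 12 = $767.56
Shortage spread = $292.08 ÷ 24 = $12.17/mo
Adjusted monthly = $767.56 + $12.17 = $779.73

$779.73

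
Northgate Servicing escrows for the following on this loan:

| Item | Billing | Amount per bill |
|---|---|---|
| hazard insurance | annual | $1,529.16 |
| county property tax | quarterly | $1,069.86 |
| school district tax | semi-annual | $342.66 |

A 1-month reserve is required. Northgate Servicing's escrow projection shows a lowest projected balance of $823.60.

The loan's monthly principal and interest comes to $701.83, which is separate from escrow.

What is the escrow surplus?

$282.44

Hazard insurance: $1,529.16 annually
County property tax: $1,069.86 × 4 = $4,279.44 annually
School district tax: $342.66 × 2 = $685.32 annually
Total per year = $1,529.16 + $4,279.44 + $685.32 = $6,493.92
Per month = $6,493.92 / 12 = $541.16
Required cushion = 1 × $541.16 = $541.16
Excess over cushion: $823.60 − $541.16 = $282.44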